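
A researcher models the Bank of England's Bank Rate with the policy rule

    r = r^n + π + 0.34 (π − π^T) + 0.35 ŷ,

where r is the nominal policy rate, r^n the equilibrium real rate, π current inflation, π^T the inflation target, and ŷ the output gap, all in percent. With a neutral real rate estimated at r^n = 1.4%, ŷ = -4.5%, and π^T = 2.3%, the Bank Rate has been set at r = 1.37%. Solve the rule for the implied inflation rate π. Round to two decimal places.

1.74%

Collecting π: r = r^n + (1 + 0.34) π − 0.34 π^T + 0.35 ŷ
1.34 π = 1.37 − 1.4 + 0.34 × 2.3 − 0.35 × (-4.5) = 2.327
π = 2.327 / 1.34 = 1.74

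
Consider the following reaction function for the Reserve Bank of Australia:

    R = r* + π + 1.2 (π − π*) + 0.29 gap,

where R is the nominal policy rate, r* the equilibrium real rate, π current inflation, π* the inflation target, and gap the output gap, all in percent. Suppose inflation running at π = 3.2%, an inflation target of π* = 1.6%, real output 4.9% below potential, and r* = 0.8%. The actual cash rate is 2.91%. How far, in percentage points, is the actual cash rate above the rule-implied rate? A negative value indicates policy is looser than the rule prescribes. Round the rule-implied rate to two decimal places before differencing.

Output 4.9% below potential → gap = -4.9.
R = 0.8 + 3.2 + 1.2 × (3.2 − 1.6) + 0.29 × (-4.9)
   = 0.8 + 3.2 + 1.92 − 1.421 = 4.50
Deviation = 2.91 − 4.50 = -1.59 pp.

-1.59 pp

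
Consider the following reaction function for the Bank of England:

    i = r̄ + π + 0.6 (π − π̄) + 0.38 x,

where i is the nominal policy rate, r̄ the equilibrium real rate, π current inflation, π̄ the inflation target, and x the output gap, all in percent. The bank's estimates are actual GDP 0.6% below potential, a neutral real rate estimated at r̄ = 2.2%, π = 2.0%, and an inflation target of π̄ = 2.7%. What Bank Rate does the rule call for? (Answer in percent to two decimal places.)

3.55%

Output 0.6% below potential → x = -0.6.
i = 2.2 + 2.0 + 0.6 × (2.0 − 2.7) + 0.38 × (-0.6)
   = 2.2 + 2 − 0.42 − 0.228 = 3.55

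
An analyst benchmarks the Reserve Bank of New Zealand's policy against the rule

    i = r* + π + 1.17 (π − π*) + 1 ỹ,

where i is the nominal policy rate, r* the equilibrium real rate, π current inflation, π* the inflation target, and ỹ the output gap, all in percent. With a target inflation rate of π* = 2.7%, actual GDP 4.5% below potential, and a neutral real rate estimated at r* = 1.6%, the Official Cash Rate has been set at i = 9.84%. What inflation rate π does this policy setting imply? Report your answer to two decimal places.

Output 4.5% below potential → ỹ = -4.5.
Collecting π: i = r* + (1 + 1.17) π − 1.17 π* + 1 ỹ
2.17 π = 9.84 − 1.6 + 1.17 × 2.7 − 1 × (-4.5) = 15.899
π = 15.899 / 2.17 = 7.33

7.33%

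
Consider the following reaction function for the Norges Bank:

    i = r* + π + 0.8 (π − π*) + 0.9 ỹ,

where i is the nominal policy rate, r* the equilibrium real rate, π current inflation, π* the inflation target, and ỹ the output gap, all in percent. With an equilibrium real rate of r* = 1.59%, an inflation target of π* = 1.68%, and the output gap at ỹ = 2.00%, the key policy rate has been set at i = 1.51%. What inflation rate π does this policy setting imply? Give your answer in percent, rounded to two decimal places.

-0.30%

Collecting π: i = r* + (1 + 0.8) π − 0.8 π* + 0.9 ỹ
1.8 π = 1.51 − 1.59 + 0.8 × 1.68 − 0.9 × 2.00 = -0.536
π = -0.536 / 1.8 = -0.30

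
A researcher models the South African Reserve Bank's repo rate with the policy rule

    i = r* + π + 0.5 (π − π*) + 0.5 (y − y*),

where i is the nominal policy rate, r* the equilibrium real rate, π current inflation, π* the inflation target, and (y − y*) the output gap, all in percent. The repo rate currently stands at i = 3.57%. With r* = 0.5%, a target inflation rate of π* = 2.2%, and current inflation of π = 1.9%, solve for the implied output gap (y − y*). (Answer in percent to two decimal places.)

0.5 (y − y*) = 3.57 − 0.5 − 1.9 − 0.5 × (1.9 − 2.2) = 1.32
(y − y*) = 1.32 / 0.5 = 2.64

2.64%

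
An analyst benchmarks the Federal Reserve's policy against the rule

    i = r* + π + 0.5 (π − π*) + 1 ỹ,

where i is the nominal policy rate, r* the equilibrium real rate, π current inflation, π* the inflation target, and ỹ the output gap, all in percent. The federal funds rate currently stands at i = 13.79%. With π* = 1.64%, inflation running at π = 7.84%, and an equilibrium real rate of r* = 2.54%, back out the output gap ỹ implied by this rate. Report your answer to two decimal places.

1 ỹ = 13.79 − 2.54 − 7.84 − 0.5 × (7.84 − 1.64) = 0.31
ỹ = 0.31 / 1 = 0.31

0.31%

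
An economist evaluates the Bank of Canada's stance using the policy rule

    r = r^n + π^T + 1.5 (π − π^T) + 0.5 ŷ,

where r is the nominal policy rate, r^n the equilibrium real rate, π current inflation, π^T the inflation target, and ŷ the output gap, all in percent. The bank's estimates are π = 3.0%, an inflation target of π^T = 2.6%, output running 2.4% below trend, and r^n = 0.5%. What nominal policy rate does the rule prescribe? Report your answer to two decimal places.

Output 2.4% below potential → ŷ = -2.4.
r = 0.5 + 2.6 + 1.5 × (3.0 − 2.6) + 0.5 × (-2.4)
   = 0.5 + 2.6 + 0.6 − 1.2 = 2.50

2.50%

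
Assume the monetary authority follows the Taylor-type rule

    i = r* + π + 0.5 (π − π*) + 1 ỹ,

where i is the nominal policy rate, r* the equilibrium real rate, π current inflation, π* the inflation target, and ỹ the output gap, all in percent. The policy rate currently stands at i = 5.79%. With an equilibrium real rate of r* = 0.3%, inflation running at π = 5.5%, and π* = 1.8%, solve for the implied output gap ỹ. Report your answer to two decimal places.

-1.86%

1 ỹ = 5.79 − 0.3 − 5.5 − 0.5 × (5.5 − 1.8) = -1.86
ỹ = -1.86 / 1 = -1.86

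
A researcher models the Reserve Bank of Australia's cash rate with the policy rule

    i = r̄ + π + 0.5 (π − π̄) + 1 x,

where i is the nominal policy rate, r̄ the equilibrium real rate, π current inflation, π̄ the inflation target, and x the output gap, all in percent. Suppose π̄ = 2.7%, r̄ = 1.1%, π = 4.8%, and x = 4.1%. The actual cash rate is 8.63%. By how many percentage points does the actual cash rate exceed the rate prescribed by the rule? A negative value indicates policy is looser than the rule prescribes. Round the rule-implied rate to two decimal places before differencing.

i = 1.1 + 4.8 + 0.5 × (4.8 − 2.7) + 1 × 4.1
   = 1.1 + 4.8 + 1.05 + 4.1 = 11.05
Deviation = 8.63 − 11.05 = -2.42 pp.

-2.42 pp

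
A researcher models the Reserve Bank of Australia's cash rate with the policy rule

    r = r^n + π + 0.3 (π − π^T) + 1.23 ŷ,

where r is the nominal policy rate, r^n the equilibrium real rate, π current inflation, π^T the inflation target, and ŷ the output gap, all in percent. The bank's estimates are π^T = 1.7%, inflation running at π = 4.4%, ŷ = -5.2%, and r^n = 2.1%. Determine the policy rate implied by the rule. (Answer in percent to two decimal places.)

0.91%

r = 2.1 + 4.4 + 0.3 × (4.4 − 1.7) + 1.23 × (-5.2)
   = 2.1 + 4.4 + 0.81 − 6.396 = 0.91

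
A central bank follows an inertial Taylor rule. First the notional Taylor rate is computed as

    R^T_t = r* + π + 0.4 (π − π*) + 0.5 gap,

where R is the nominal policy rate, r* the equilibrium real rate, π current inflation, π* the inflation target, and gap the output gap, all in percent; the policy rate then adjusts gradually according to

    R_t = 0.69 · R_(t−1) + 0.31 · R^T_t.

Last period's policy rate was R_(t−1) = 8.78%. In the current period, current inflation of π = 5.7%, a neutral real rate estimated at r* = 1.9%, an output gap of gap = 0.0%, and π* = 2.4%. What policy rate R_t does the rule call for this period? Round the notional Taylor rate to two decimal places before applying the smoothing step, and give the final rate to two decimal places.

R^T_t = 1.9 + 5.7 + 0.4 × (5.7 − 2.4) + 0.5 × 0.0
   = 1.9 + 5.7 + 1.32 + 0 = 8.92
R_t = 0.69 × 8.78 + 0.31 × 8.92 = 6.0582 + 2.7652 = 8.82

8.82%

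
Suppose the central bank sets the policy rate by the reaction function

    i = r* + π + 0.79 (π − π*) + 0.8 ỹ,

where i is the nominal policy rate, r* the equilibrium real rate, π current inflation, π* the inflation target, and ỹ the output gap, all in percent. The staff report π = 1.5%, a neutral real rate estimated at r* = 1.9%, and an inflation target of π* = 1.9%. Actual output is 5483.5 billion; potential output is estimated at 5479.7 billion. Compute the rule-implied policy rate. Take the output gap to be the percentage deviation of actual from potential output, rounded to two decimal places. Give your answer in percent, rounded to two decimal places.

Output gap = 100 × (5483.5 − 5479.7) / 5479.7 = 0.07%.
i = 1.90 + 1.50 + 0.79 × (1.50 − 1.90) + 0.8 × 0.07
   = 1.90 + 1.5 − 0.316 + 0.056 = 3.14

3.14%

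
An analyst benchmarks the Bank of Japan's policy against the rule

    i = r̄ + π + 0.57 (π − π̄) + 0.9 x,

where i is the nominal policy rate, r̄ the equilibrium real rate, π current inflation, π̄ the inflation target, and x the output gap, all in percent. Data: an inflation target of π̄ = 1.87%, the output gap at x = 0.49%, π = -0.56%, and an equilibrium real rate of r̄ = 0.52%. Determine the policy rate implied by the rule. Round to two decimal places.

i = 0.52 + (-0.56) + 0.57 × (-0.56 − 1.87) + 0.9 × 0.49
   = 0.52 − 0.56 − 1.3851 + 0.441 = -0.98

-0.98%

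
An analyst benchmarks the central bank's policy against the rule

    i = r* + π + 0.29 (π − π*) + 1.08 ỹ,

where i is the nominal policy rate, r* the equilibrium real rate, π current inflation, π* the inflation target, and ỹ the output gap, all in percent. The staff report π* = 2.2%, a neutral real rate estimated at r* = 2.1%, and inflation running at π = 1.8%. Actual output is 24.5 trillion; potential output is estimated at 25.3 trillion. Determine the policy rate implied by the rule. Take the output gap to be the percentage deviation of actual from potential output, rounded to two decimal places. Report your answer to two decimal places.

Output gap = 100 × (24.5 − 25.3) / 25.3 = -3.16%.
i = 2.10 + 1.80 + 0.29 × (1.80 − 2.20) + 1.08 × (-3.16)
   = 2.10 + 1.8 − 0.116 − 3.4128 = 0.37

0.37%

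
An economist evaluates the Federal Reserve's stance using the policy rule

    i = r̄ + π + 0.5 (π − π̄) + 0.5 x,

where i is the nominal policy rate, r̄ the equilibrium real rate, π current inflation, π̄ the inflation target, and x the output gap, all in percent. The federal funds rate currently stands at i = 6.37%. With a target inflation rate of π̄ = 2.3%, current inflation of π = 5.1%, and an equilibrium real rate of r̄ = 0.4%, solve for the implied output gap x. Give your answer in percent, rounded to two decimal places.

-1.06%

0.5 x = 6.37 − 0.4 − 5.1 − 0.5 × (5.1 − 2.3) = -0.53
x = -0.53 / 0.5 = -1.06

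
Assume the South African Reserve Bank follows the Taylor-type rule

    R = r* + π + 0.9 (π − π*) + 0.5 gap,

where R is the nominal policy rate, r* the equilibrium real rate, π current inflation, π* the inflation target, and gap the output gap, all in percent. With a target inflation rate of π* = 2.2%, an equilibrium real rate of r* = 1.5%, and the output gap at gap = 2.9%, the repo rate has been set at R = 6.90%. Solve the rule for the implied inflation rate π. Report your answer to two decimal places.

Collecting π: R = r* + (1 + 0.9) π − 0.9 π* + 0.5 gap
1.9 π = 6.90 − 1.5 + 0.9 × 2.2 − 0.5 × 2.9 = 5.93
π = 5.93 / 1.9 = 3.12

3.12%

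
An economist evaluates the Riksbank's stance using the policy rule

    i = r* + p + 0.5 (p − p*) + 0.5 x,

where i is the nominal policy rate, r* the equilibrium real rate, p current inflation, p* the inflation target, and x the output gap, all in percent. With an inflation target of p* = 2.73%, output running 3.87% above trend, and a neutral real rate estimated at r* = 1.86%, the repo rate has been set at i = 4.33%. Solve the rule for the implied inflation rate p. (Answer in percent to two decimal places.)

Output 3.87% above potential → x = 3.87.
Collecting p: i = r* + (1 + 0.5) p − 0.5 p* + 0.5 x
1.5 p = 4.33 − 1.86 + 0.5 × 2.73 − 0.5 × 3.87 = 1.9
p = 1.9 / 1.5 = 1.27

1.27%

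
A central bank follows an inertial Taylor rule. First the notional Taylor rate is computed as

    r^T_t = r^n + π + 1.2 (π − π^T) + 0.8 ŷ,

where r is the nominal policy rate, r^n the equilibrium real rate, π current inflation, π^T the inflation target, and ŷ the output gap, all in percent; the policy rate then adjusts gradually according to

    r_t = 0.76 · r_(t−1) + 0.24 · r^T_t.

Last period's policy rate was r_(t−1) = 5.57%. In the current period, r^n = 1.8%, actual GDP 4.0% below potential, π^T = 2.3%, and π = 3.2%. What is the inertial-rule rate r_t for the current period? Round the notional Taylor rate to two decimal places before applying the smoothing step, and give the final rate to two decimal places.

Output 4.0% below potential → ŷ = -4.0.
r^T_t = 1.8 + 3.2 + 1.2 × (3.2 − 2.3) + 0.8 × (-4.0)
   = 1.8 + 3.2 + 1.08 − 3.2 = 2.88
r_t = 0.76 × 5.57 + 0.24 × 2.88 = 4.2332 + 0.6912 = 4.92

4.92%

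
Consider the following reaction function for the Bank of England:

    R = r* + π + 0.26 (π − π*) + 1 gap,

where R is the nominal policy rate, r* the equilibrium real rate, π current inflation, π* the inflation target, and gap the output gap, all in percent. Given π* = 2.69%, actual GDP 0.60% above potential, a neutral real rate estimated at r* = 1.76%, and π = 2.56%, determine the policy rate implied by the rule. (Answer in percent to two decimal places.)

4.89%

Output 0.60% above potential → gap = 0.60.
R = 1.76 + 2.56 + 0.26 × (2.56 − 2.69) + 1 × 0.60
   = 1.76 + 2.56 − 0.0338 + 0.6 = 4.89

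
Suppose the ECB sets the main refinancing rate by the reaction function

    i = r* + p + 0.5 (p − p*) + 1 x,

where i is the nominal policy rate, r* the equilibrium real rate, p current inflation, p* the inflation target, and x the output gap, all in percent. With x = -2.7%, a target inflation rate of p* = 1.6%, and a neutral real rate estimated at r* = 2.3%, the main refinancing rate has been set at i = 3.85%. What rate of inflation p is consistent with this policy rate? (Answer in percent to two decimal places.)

3.37%

Collecting p: i = r* + (1 + 0.5) p − 0.5 p* + 1 x
1.5 p = 3.85 − 2.3 + 0.5 × 1.6 − 1 × (-2.7) = 5.05
p = 5.05 / 1.5 = 3.37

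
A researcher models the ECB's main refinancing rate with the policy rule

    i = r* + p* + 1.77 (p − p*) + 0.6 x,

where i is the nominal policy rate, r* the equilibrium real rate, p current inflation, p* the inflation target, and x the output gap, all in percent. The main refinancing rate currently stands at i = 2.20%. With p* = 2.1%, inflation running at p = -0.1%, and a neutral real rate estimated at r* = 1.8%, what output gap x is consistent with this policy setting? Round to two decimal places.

0.6 x = 2.20 − 1.8 − 2.1 − 1.77 × ((-0.1) − 2.1) = 2.194
x = 2.194 / 0.6 = 3.66

3.66%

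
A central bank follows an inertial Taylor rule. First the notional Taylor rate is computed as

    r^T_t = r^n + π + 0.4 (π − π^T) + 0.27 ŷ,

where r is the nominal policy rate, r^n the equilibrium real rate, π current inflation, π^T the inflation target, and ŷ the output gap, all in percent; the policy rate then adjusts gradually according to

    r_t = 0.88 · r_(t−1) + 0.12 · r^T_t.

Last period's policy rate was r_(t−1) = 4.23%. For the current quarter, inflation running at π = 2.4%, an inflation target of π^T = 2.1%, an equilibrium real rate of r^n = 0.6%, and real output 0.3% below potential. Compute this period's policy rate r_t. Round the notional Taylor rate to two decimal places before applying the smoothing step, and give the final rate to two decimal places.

Output 0.3% below potential → ŷ = -0.3.
r^T_t = 0.6 + 2.4 + 0.4 × (2.4 − 2.1) + 0.27 × (-0.3)
   = 0.6 + 2.4 + 0.12 − 0.081 = 3.04
r_t = 0.88 × 4.23 + 0.12 × 3.04 = 3.7224 + 0.3648 = 4.09

4.09%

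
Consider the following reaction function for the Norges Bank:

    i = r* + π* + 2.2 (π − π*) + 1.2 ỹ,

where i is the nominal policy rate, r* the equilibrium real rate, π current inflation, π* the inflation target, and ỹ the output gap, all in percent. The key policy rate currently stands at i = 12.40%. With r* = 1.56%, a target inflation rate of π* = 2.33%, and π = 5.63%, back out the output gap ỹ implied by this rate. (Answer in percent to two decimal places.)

1.2 ỹ = 12.40 − 1.56 − 2.33 − 2.2 × (5.63 − 2.33) = 1.25
ỹ = 1.25 / 1.2 = 1.04

1.04%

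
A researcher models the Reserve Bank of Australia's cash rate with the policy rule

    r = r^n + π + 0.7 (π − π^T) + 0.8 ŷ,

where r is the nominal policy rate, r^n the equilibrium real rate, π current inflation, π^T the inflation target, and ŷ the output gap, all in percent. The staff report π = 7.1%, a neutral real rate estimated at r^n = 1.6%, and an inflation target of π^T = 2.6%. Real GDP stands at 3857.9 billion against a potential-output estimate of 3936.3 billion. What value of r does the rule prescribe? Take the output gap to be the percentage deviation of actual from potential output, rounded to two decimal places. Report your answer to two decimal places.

Output gap = 100 × (3857.9 − 3936.3) / 3936.3 = -1.99%.
r = 1.60 + 7.10 + 0.7 × (7.10 − 2.60) + 0.8 × (-1.99)
   = 1.60 + 7.1 + 3.15 − 1.592 = 10.26

10.26%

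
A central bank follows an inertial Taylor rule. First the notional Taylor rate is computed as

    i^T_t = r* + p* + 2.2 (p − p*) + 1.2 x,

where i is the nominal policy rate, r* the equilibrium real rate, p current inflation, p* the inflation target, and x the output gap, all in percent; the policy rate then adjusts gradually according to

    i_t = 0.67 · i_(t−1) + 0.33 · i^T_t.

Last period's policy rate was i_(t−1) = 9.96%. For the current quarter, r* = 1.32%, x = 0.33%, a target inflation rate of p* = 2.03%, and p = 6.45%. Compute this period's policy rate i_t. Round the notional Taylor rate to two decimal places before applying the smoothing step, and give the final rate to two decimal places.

11.12%

i^T_t = 1.32 + 2.03 + 2.2 × (6.45 − 2.03) + 1.2 × 0.33
   = 1.32 + 2.03 + 9.724 + 0.396 = 13.47
i_t = 0.67 × 9.96 + 0.33 × 13.47 = 6.6732 + 4.4451 = 11.12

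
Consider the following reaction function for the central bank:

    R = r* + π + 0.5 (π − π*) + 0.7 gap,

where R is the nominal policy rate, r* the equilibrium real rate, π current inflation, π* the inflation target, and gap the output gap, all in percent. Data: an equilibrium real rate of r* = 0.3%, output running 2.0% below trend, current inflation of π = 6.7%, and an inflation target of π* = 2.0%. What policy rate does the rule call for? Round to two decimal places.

7.95%

Output 2.0% below potential → gap = -2.0.
R = 0.3 + 6.7 + 0.5 × (6.7 − 2.0) + 0.7 × (-2.0)
   = 0.3 + 6.7 + 2.35 − 1.4 = 7.95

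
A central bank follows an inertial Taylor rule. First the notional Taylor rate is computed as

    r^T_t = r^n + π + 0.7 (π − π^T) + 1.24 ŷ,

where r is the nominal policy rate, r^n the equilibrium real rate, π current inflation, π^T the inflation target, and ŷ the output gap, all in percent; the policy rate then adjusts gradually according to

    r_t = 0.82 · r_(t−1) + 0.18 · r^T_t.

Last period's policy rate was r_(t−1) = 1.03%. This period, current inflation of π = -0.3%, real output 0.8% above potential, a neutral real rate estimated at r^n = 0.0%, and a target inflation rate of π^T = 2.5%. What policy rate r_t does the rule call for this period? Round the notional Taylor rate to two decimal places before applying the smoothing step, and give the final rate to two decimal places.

0.62%

Output 0.8% above potential → ŷ = 0.8.
r^T_t = 0.0 + (-0.3) + 0.7 × (-0.3 − 2.5) + 1.24 × 0.8
   = 0.0 − 0.3 − 1.96 + 0.992 = -1.27
r_t = 0.82 × 1.03 + 0.18 × (-1.27) = 0.8446 − 0.2286 = 0.62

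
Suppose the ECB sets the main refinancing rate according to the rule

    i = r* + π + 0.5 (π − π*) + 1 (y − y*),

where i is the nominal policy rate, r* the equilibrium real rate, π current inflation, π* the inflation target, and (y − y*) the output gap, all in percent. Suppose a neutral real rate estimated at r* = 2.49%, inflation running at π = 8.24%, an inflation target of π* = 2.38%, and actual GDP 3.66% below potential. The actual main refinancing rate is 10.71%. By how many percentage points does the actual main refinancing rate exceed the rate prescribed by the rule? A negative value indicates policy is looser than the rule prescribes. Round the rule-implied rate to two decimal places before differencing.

Output 3.66% below potential → (y − y*) = -3.66.
i = 2.49 + 8.24 + 0.5 × (8.24 − 2.38) + 1 × (-3.66)
   = 2.49 + 8.24 + 2.93 − 3.66 = 10.00
Deviation = 10.71 − 10.00 = 0.71 pp.

0.71 pp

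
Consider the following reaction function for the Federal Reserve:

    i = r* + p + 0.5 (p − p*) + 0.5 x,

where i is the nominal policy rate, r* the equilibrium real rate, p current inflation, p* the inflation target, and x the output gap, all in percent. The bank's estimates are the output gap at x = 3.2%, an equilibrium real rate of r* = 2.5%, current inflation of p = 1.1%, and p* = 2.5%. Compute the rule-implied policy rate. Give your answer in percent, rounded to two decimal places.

i = 2.5 + 1.1 + 0.5 × (1.1 − 2.5) + 0.5 × 3.2
   = 2.5 + 1.1 − 0.7 + 1.6 = 4.50

4.50%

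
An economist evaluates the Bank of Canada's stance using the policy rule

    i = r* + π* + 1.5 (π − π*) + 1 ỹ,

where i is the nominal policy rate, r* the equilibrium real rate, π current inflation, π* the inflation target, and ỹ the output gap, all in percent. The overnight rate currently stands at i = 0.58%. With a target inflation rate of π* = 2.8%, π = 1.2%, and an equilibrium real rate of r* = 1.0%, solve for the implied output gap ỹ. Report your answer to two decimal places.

1 ỹ = 0.58 − 1.0 − 2.8 − 1.5 × (1.2 − 2.8) = -0.82
ỹ = -0.82 / 1 = -0.82

-0.82%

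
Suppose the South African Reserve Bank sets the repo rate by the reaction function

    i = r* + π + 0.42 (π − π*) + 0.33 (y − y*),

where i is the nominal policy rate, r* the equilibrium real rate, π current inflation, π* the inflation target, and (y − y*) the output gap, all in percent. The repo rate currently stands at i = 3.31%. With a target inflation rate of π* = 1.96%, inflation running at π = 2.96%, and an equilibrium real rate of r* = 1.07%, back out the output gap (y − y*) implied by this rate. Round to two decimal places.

-3.45%

0.33 (y − y*) = 3.31 − 1.07 − 2.96 − 0.42 × (2.96 − 1.96) = -1.14
(y − y*) = -1.14 / 0.33 = -3.45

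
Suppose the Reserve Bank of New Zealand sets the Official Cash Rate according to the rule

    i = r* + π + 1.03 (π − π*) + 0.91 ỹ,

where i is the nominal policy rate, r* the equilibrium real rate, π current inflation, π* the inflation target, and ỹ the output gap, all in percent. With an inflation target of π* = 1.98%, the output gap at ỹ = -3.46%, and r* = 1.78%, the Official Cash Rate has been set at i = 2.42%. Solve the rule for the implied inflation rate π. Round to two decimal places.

Collecting π: i = r* + (1 + 1.03) π − 1.03 π* + 0.91 ỹ
2.03 π = 2.42 − 1.78 + 1.03 × 1.98 − 0.91 × (-3.46) = 5.828
π = 5.828 / 2.03 = 2.87

2.87%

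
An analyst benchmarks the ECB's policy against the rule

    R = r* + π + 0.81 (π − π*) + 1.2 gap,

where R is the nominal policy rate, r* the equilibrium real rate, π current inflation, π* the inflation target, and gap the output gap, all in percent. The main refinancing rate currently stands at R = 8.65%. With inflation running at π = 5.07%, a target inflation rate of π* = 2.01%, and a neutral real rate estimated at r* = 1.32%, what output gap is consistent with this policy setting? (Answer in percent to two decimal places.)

-0.18%

1.2 gap = 8.65 − 1.32 − 5.07 − 0.81 × (5.07 − 2.01) = -0.2186
gap = -0.2186 / 1.2 = -0.18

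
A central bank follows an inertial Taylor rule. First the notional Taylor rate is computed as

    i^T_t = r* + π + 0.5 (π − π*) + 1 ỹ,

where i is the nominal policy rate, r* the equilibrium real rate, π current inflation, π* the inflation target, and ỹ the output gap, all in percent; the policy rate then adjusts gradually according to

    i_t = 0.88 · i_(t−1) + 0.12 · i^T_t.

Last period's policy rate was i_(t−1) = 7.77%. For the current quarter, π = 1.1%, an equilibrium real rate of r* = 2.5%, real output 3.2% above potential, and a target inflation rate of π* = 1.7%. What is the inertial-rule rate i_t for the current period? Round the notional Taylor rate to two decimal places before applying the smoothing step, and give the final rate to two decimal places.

Output 3.2% above potential → ỹ = 3.2.
i^T_t = 2.5 + 1.1 + 0.5 × (1.1 − 1.7) + 1 × 3.2
   = 2.5 + 1.1 − 0.3 + 3.2 = 6.50
i_t = 0.88 × 7.77 + 0.12 × 6.50 = 6.8376 + 0.78 = 7.62

7.62%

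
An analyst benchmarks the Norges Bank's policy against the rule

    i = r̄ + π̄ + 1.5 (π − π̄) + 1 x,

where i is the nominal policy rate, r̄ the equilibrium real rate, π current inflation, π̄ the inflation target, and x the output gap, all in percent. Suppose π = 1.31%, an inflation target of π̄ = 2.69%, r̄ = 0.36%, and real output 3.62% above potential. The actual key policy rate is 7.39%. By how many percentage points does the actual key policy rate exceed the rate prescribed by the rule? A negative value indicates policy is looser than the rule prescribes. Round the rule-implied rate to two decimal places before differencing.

2.79 pp

Output 3.62% above potential → x = 3.62.
i = 0.36 + 2.69 + 1.5 × (1.31 − 2.69) + 1 × 3.62
   = 0.36 + 2.69 − 2.07 + 3.62 = 4.60
Deviation = 7.39 − 4.60 = 2.79 pp.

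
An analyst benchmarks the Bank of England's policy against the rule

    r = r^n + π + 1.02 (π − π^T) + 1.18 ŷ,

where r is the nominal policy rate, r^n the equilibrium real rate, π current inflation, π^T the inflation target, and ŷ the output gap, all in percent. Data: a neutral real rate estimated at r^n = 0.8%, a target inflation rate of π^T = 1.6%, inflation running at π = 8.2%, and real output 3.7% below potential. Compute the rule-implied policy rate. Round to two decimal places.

11.37%

Output 3.7% below potential → ŷ = -3.7.
r = 0.8 + 8.2 + 1.02 × (8.2 − 1.6) + 1.18 × (-3.7)
   = 0.8 + 8.2 + 6.732 − 4.366 = 11.37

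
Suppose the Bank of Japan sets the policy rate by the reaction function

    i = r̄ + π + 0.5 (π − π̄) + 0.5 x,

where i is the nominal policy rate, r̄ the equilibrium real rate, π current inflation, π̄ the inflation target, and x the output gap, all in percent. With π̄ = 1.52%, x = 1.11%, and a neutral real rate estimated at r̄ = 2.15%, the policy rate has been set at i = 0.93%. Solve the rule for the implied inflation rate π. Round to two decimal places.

Collecting π: i = r̄ + (1 + 0.5) π − 0.5 π̄ + 0.5 x
1.5 π = 0.93 − 2.15 + 0.5 × 1.52 − 0.5 × 1.11 = -1.015
π = -1.015 / 1.5 = -0.68

-0.68%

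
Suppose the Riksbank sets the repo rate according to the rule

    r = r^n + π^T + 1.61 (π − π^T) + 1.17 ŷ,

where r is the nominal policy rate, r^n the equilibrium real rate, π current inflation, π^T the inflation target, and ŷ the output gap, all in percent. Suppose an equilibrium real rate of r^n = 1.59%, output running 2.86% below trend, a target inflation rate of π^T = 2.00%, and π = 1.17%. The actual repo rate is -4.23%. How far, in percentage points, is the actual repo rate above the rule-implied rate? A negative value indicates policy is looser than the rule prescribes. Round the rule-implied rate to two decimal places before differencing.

-3.14 pp

Output 2.86% below potential → ŷ = -2.86.
r = 1.59 + 2.00 + 1.61 × (1.17 − 2.00) + 1.17 × (-2.86)
   = 1.59 + 2 − 1.3363 − 3.3462 = -1.09
Deviation = -4.23 − (-1.09) = -3.14 pp.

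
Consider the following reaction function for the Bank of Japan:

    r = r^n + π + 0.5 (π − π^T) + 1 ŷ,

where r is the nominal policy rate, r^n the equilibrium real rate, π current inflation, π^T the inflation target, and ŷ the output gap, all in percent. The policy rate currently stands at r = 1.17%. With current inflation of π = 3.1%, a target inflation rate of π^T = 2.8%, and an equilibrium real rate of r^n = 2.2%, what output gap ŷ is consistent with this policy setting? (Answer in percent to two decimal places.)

-4.28%

1 ŷ = 1.17 − 2.2 − 3.1 − 0.5 × (3.1 − 2.8) = -4.28
ŷ = -4.28 / 1 = -4.28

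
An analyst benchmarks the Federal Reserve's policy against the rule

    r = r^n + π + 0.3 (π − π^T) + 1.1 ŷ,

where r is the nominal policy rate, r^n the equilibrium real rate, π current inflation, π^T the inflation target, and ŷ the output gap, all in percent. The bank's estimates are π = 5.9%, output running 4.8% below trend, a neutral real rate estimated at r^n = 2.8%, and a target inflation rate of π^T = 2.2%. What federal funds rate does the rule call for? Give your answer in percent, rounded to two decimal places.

Output 4.8% below potential → ŷ = -4.8.
r = 2.8 + 5.9 + 0.3 × (5.9 − 2.2) + 1.1 × (-4.8)
   = 2.8 + 5.9 + 1.11 − 5.28 = 4.53

4.53%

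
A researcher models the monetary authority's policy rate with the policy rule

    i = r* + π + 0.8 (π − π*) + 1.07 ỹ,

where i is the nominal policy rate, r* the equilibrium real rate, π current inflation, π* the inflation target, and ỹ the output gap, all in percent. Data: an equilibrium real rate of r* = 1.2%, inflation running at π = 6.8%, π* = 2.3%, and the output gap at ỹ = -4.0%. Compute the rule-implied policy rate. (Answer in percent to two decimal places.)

i = 1.2 + 6.8 + 0.8 × (6.8 − 2.3) + 1.07 × (-4.0)
   = 1.2 + 6.8 + 3.6 − 4.28 = 7.32

7.32%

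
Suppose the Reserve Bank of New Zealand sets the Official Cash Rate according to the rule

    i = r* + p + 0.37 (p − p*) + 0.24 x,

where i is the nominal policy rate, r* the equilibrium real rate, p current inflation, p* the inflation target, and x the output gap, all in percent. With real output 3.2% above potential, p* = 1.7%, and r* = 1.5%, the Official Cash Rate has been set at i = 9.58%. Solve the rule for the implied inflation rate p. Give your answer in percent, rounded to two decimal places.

Output 3.2% above potential → x = 3.2.
Collecting p: i = r* + (1 + 0.37) p − 0.37 p* + 0.24 x
1.37 p = 9.58 − 1.5 + 0.37 × 1.7 − 0.24 × 3.2 = 7.941
p = 7.941 / 1.37 = 5.80

5.80%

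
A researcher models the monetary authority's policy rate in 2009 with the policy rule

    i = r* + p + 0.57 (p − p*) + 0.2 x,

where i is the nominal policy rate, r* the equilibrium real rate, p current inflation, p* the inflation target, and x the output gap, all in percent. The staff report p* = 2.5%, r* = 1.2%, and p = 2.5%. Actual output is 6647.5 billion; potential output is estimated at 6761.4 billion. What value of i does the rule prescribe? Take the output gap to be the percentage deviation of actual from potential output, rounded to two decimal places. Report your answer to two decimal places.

3.36%

Output gap = 100 × (6647.5 − 6761.4) / 6761.4 = -1.68%.
i = 1.20 + 2.50 + 0.57 × (2.50 − 2.50) + 0.2 × (-1.68)
   = 1.20 + 2.5 + 0 − 0.336 = 3.36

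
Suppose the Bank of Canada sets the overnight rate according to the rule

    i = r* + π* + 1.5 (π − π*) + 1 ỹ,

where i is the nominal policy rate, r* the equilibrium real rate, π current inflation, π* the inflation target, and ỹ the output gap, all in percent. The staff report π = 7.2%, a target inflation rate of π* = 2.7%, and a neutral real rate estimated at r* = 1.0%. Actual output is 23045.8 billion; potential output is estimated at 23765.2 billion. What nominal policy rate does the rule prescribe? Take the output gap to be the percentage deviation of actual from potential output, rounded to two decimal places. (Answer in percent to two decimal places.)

Output gap = 100 × (23045.8 − 23765.2) / 23765.2 = -3.03%.
i = 1.00 + 2.70 + 1.5 × (7.20 − 2.70) + 1 × (-3.03)
   = 1.00 + 2.7 + 6.75 − 3.03 = 7.42

7.42%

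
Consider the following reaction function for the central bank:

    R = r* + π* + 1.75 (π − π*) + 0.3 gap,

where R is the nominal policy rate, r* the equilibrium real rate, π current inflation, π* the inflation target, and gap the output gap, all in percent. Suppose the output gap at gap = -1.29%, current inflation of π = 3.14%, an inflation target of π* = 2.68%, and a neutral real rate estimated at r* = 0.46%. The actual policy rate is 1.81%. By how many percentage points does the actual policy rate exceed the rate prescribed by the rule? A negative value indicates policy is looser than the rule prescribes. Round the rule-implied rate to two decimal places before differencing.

-1.75 pp

R = 0.46 + 2.68 + 1.75 × (3.14 − 2.68) + 0.3 × (-1.29)
   = 0.46 + 2.68 + 0.805 − 0.387 = 3.56
Deviation = 1.81 − 3.56 = -1.75 pp.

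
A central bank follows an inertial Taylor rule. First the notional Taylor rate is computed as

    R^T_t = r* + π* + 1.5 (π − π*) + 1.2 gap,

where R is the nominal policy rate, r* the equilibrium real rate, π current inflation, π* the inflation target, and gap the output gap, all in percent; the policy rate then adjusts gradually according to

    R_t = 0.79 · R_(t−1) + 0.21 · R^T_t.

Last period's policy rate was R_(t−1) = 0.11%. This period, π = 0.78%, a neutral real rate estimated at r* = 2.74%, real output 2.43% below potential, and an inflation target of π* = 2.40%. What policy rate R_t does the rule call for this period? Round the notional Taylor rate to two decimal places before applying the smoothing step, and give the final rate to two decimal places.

0.04%

Output 2.43% below potential → gap = -2.43.
R^T_t = 2.74 + 2.40 + 1.5 × (0.78 − 2.40) + 1.2 × (-2.43)
   = 2.74 + 2.4 − 2.43 − 2.916 = -0.21
R_t = 0.79 × 0.11 + 0.21 × (-0.21) = 0.0869 − 0.0441 = 0.04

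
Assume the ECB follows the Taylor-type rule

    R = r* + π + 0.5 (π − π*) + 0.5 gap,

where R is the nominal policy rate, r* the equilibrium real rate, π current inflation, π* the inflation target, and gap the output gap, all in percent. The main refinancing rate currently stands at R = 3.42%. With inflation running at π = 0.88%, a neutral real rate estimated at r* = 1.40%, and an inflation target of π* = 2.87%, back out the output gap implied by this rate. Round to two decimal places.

4.27%

0.5 gap = 3.42 − 1.40 − 0.88 − 0.5 × (0.88 − 2.87) = 2.135
gap = 2.135 / 0.5 = 4.27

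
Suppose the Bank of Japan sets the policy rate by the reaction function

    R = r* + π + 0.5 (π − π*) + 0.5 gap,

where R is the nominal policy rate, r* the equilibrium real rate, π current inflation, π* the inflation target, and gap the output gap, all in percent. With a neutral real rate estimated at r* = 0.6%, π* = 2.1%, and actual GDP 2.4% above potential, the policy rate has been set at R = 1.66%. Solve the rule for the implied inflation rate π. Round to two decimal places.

0.61%

Output 2.4% above potential → gap = 2.4.
Collecting π: R = r* + (1 + 0.5) π − 0.5 π* + 0.5 gap
1.5 π = 1.66 − 0.6 + 0.5 × 2.1 − 0.5 × 2.4 = 0.91
π = 0.91 / 1.5 = 0.61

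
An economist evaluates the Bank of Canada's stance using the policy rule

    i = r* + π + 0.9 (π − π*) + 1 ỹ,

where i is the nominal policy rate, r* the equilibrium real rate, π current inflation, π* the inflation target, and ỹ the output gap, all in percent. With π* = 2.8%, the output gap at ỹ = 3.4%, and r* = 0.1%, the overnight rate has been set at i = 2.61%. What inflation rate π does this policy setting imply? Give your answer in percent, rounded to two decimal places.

0.86%

Collecting π: i = r* + (1 + 0.9) π − 0.9 π* + 1 ỹ
1.9 π = 2.61 − 0.1 + 0.9 × 2.8 − 1 × 3.4 = 1.63
π = 1.63 / 1.9 = 0.86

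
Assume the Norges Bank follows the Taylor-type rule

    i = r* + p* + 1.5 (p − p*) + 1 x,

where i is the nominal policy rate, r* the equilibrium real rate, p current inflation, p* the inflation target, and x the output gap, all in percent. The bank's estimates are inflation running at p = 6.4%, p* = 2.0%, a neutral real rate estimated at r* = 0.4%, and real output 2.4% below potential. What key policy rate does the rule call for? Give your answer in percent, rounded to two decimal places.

6.60%

Output 2.4% below potential → x = -2.4.
i = 0.4 + 2.0 + 1.5 × (6.4 − 2.0) + 1 × (-2.4)
   = 0.4 + 2 + 6.6 − 2.4 = 6.60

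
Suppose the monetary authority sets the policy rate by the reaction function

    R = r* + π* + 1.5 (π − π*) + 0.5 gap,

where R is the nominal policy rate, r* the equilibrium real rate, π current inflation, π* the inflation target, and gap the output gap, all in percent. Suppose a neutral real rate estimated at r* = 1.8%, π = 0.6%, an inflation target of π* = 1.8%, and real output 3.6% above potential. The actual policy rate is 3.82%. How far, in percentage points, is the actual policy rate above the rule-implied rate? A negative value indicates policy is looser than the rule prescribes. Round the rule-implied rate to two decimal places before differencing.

0.22 pp

Output 3.6% above potential → gap = 3.6.
R = 1.8 + 1.8 + 1.5 × (0.6 − 1.8) + 0.5 × 3.6
   = 1.8 + 1.8 − 1.8 + 1.8 = 3.60
Deviation = 3.82 − 3.60 = 0.22 pp.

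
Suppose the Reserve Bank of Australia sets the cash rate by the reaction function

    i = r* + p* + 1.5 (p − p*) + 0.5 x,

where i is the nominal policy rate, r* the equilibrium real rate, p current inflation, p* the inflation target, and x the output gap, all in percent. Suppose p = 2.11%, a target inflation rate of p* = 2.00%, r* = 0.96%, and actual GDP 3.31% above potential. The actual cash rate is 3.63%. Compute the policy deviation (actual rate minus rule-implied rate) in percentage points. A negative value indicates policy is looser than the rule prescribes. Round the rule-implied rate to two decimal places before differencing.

Output 3.31% above potential → x = 3.31.
i = 0.96 + 2.00 + 1.5 × (2.11 − 2.00) + 0.5 × 3.31
   = 0.96 + 2 + 0.165 + 1.655 = 4.78
Deviation = 3.63 − 4.78 = -1.15 pp.

-1.15 pp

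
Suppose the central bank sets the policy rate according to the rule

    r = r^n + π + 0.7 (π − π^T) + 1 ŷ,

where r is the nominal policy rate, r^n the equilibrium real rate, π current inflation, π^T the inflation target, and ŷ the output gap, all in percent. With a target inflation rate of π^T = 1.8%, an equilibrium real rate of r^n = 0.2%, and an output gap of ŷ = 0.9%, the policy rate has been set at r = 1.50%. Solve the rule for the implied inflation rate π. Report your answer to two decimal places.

0.98%

Collecting π: r = r^n + (1 + 0.7) π − 0.7 π^T + 1 ŷ
1.7 π = 1.50 − 0.2 + 0.7 × 1.8 − 1 × 0.9 = 1.66
π = 1.66 / 1.7 = 0.98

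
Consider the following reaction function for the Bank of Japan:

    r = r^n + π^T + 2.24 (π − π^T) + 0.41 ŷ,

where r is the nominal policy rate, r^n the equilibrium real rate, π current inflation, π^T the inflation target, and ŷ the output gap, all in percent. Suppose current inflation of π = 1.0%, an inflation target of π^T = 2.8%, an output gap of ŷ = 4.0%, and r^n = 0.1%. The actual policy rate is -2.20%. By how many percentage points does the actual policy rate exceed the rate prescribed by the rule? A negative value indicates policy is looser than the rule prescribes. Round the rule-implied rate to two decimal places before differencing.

r = 0.1 + 2.8 + 2.24 × (1.0 − 2.8) + 0.41 × 4.0
   = 0.1 + 2.8 − 4.032 + 1.64 = 0.51
Deviation = -2.20 − 0.51 = -2.71 pp.

-2.71 pp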